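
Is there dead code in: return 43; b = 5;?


statement follows a return and is unreachable
Dead: 'b = 5'


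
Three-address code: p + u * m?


Break into single-operator statements:
t1 = u * m
t2 = p + t1


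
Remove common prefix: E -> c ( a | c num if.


Common prefix: 'c'
Factored: E -> c E', E' -> ( a | num if


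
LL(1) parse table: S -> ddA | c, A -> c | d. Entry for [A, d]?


For [A, d]: 'd' ∈ FIRST(d)
Entry: A -> d


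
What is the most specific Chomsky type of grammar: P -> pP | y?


Right-linear: every RHS is a terminal or a terminal followed by one nonterminal
Classification: Type 3 (Regular)


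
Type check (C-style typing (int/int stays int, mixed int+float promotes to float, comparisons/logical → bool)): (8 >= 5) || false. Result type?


Operand types: bool || bool
Rule: logical operators take bool operands and yield bool
Result type: bool


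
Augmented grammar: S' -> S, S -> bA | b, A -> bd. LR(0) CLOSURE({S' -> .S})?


Start: S' -> .S
For each item with dot before a nonterminal B, add B -> .γ for every B-production
Closure: [S' -> .S, S -> .bA, S -> .b]


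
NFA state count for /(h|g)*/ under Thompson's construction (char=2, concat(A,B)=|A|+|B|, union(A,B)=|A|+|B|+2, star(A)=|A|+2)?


Syntax tree has 2 char leaf(s), 1 union(s), 1 star(s)
chars contribute 2×2 = 4; each union adds +2; each star adds +2
Total: 4 + 2 + 2 = 8 states


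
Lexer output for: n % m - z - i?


Scan left to right, longest-match per lexeme
Tokens: ID(n), OP(%), ID(m), OP(-), ID(z), OP(-), ID(i)


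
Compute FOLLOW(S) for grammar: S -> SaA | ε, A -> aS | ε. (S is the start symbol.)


$ ∈ FOLLOW(S). For each A -> αBβ: add FIRST(β)\{ε} to FOLLOW(B); if β nullable, add FOLLOW(A).
FOLLOW(S) = {$, a}


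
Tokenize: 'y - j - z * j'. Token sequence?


Scan left to right, longest-match per lexeme
Tokens: ID(y), OP(-), ID(j), OP(-), ID(z), OP(*), ID(j)


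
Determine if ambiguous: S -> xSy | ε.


balanced x^n…y^n: each string has a unique parse
Unambiguous


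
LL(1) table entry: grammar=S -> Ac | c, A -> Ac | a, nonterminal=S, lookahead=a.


For [S, a]: 'a' ∈ FIRST(Ac)
Entry: S -> Ac


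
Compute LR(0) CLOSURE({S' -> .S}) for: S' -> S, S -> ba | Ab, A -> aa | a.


Start: S' -> .S
For each item with dot before a nonterminal B, add B -> .γ for every B-production
Closure: [S' -> .S, S -> .ba, S -> .Ab, A -> .aa, A -> .a]


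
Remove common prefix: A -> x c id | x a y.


Common prefix: 'x'
Factored: A -> x A', A' -> c id | a y


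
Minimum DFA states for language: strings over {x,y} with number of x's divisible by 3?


Track (count of x) mod 3: states 0..2, accept at 0
Minimal DFA: 3 states


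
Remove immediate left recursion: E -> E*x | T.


Left-recursive alternatives: E*x; non-recursive: T
Introduce E': E -> TE', E' -> *xE' | ε


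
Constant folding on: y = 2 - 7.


2 - 7 = -5 at compile time
Optimized: y = -5


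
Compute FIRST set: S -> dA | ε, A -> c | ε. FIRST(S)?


Per alternative of S: FIRST(dA) = {d}; FIRST(ε) = {ε}
FIRST(S) = {d, ε}


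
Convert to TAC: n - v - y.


Break into single-operator statements:
t1 = n - v
t2 = t1 - y


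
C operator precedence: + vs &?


'+' is additive (level 9); '&' is bitwise AND (level 5)
Higher level binds tighter
'+' has higher precedence than '&'


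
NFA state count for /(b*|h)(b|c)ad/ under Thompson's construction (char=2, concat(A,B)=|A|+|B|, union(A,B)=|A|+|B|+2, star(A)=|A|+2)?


Syntax tree has 6 char leaf(s), 2 union(s), 1 star(s)
chars contribute 6×2 = 12; each union adds +2; each star adds +2
Total: 12 + 4 + 2 = 18 states


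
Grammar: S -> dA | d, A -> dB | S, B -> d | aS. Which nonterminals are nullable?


A nonterminal is nullable iff some alternative derives ε (directly, or every symbol in it is nullable)
Nullable: {}


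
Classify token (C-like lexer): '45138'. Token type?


Pattern: digits only
Type: INTEGER_LITERAL


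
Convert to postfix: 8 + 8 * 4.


* has higher precedence, evaluate 8*4 first
Postfix: 8 8 4 * +


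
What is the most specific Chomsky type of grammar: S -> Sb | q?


Left-linear: every RHS is a terminal or one nonterminal followed by a terminal
Classification: Type 3 (Regular)


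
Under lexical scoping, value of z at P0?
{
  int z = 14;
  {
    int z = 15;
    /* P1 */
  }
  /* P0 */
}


z declared in the same block as P0
z = 14


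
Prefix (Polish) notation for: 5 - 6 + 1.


left-to-right (same/higher precedence on left): tree is (+ (- 5 6) 1)
Prefix: + - 5 6 1


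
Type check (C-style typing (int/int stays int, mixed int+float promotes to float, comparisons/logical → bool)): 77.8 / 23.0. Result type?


Operand types: float / float
Rule: mixed int/float promotes to float; int/int stays int
Result type: float


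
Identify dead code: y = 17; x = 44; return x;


y is assigned but never read
Dead: 'y = 17'


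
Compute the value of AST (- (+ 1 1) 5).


Evaluate inner: (+ 1 1) = 2
Evaluate root: (- 2 5) = -3
Result: -3


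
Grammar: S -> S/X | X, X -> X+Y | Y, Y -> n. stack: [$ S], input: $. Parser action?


start symbol S on stack, input exhausted
Action: accept


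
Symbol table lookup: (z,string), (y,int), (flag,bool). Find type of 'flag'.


Lookup 'flag' → type bool


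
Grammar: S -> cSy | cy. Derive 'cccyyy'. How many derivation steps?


Derivation: S => cSy => ccSyy => cccyyy
Steps: 3


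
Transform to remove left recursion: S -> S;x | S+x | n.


Left-recursive alternatives: S;x, S+x; non-recursive: n
Introduce S': S -> nS', S' -> ;xS' | +xS' | ε


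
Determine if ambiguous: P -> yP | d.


right-linear, alternatives start with distinct terminals 'y' vs 'd': unique leftmost derivation
Unambiguous


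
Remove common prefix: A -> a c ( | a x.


Common prefix: 'a'
Factored: A -> a A', A' -> c ( | x


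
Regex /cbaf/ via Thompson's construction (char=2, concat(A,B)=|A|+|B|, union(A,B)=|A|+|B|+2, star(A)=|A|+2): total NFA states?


Syntax tree has 4 char leaf(s), 0 union(s), 0 star(s)
chars contribute 4×2 = 8; each union adds +2; each star adds +2
Total: 8 + 0 + 0 = 8 states


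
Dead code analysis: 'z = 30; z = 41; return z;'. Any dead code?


first assignment to z is overwritten before any read
Dead: 'z = 30'


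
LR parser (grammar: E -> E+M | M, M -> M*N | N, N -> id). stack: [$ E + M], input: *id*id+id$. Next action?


'*' can extend M; shift to build M -> M*N
Action: shift


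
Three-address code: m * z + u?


Break into single-operator statements:
t1 = m * z
t2 = t1 + u


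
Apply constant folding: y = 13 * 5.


13 * 5 = 65 at compile time
Optimized: y = 65


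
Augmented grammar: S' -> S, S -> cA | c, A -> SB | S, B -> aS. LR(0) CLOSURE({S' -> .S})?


Start: S' -> .S
For each item with dot before a nonterminal B, add B -> .γ for every B-production
Closure: [S' -> .S, S -> .cA, S -> .c]


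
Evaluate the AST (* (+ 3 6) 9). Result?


Evaluate inner: (+ 3 6) = 9
Evaluate root: (* 9 9) = 81
Result: 81


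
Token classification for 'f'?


Pattern: letter/underscore followed by alphanumerics, not a keyword
Type: IDENTIFIER


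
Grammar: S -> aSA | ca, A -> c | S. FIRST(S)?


Per alternative of S: FIRST(aSA) = {a}; FIRST(ca) = {c}
FIRST(S) = {a, c}


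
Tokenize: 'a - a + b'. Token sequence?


Scan left to right, longest-match per lexeme
Tokens: ID(a), OP(-), ID(a), OP(+), ID(b)


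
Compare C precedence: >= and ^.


'>=' is relational (level 7); '^' is bitwise XOR (level 4)
Higher level binds tighter
'>=' has higher precedence than '^'


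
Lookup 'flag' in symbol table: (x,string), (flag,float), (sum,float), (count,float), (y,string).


Lookup 'flag' → type float


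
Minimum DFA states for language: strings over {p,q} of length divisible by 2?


Track length mod 2: states 0..1, accept at 0
Minimal DFA: 2 states


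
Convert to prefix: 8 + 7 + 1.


left-to-right (same/higher precedence on left): tree is (+ (+ 8 7) 1)
Prefix: + + 8 7 1


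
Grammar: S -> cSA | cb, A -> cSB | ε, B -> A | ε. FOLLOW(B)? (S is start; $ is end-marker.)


$ ∈ FOLLOW(S). For each A -> αBβ: add FIRST(β)\{ε} to FOLLOW(B); if β nullable, add FOLLOW(A).
FOLLOW(B) = {$, c}


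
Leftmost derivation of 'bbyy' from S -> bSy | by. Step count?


Derivation: S => bSy => bbyy
Steps: 2


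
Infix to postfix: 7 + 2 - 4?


Left to right (same or higher precedence on left)
Postfix: 7 2 + 4 -


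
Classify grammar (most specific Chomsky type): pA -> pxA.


LHS has context (more than one symbol) and |LHS| ≤ |RHS|
Classification: Type 1 (Context-Sensitive)


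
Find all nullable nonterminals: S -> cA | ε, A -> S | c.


A nonterminal is nullable iff some alternative derives ε (directly, or every symbol in it is nullable)
Nullable: {A, S}


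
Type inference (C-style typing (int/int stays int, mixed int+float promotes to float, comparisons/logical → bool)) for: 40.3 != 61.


Operand types: float != int
Rule: comparison yields bool
Result type: bool


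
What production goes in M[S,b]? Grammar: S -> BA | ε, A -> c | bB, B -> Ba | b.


For [S, b]: 'b' ∈ FIRST(BA)
Entry: S -> BA


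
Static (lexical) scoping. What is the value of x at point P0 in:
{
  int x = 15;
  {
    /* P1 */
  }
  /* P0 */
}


x declared in the same block as P0
x = 15


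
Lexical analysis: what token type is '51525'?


Pattern: digits only
Type: INTEGER_LITERAL


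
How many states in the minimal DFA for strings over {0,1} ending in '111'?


Track the longest suffix of input matching a prefix of '111': 4 classes (prefixes of length 0..3)
Minimal DFA: 4 states


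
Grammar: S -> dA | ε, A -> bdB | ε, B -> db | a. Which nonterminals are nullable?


A nonterminal is nullable iff some alternative derives ε (directly, or every symbol in it is nullable)
Nullable: {A, S}


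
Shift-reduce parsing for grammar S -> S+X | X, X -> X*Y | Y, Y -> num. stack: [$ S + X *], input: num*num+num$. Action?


no handle; shift 'num'
Action: shift


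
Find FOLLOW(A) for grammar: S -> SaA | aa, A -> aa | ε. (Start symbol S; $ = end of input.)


$ ∈ FOLLOW(S). For each A -> αBβ: add FIRST(β)\{ε} to FOLLOW(B); if β nullable, add FOLLOW(A).
FOLLOW(A) = {$, a}


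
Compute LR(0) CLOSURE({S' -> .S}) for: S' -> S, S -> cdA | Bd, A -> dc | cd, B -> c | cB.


Start: S' -> .S
For each item with dot before a nonterminal B, add B -> .γ for every B-production
Closure: [S' -> .S, S -> .cdA, S -> .Bd, B -> .c, B -> .cB]


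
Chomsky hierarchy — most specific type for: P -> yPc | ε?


Single nonterminal LHS, but y^n c^n is not regular
Classification: Type 2 (Context-Free)


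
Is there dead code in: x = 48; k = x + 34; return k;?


x is read by k's definition; k is returned
No dead code


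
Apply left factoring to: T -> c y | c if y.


Common prefix: 'c'
Factored: T -> c T', T' -> y | if y


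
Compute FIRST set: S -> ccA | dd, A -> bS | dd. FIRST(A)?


Per alternative of A: FIRST(bS) = {b}; FIRST(dd) = {d}
FIRST(A) = {b, d}


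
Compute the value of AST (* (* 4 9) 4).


Evaluate inner: (* 4 9) = 36
Evaluate root: (* 36 4) = 144
Result: 144


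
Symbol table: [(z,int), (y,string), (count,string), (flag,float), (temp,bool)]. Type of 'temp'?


Lookup 'temp' → type bool


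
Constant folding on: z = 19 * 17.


19 * 17 = 323 at compile time
Optimized: z = 323


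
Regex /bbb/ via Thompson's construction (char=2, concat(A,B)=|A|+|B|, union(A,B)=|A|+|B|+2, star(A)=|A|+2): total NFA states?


Syntax tree has 3 char leaf(s), 0 union(s), 0 star(s)
chars contribute 3×2 = 6; each union adds +2; each star adds +2
Total: 6 + 0 + 0 = 6 states


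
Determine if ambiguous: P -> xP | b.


right-linear, alternatives start with distinct terminals 'x' vs 'b': unique leftmost derivation
Unambiguous


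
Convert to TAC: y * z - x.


Break into single-operator statements:
t1 = y * z
t2 = t1 - x


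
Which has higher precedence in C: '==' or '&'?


'==' is equality (level 6); '&' is bitwise AND (level 5)
Higher level binds tighter
'==' has higher precedence than '&'


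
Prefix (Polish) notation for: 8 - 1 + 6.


left-to-right (same/higher precedence on left): tree is (+ (- 8 1) 6)
Prefix: + - 8 1 6


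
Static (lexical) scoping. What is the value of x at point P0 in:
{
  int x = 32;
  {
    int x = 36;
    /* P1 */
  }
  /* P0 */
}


x declared in the same block as P0
x = 32


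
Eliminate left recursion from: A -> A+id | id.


Left-recursive alternatives: A+id; non-recursive: id
Introduce A': A -> idA', A' -> +idA' | ε


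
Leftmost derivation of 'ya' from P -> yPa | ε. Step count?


Derivation: P => yPa => ya
Steps: 2


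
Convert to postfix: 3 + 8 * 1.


* has higher precedence, evaluate 8*1 first
Postfix: 3 8 1 * +


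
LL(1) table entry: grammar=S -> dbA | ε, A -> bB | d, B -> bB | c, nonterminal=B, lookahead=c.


For [B, c]: 'c' ∈ FIRST(c)
Entry: B -> c


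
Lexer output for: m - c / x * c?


Scan left to right, longest-match per lexeme
Tokens: ID(m), OP(-), ID(c), OP(/), ID(x), OP(*), ID(c)


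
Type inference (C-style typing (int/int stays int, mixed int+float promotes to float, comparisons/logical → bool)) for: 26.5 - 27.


Operand types: float - int
Rule: mixed int/float promotes to float; int/int stays int
Result type: float


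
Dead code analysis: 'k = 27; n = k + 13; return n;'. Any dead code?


k is read by n's definition; n is returned
No dead code


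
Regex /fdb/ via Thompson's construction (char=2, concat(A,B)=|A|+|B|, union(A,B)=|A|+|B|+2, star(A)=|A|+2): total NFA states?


Syntax tree has 3 char leaf(s), 0 union(s), 0 star(s)
chars contribute 3×2 = 6; each union adds +2; each star adds +2
Total: 6 + 0 + 0 = 6 states


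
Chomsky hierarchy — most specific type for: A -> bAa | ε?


Single nonterminal LHS, but b^n a^n is not regular
Classification: Type 2 (Context-Free)


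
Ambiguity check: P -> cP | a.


right-linear, alternatives start with distinct terminals 'c' vs 'a': unique leftmost derivation
Unambiguous


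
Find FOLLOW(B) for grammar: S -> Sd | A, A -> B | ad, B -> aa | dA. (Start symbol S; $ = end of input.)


$ ∈ FOLLOW(S). For each A -> αBβ: add FIRST(β)\{ε} to FOLLOW(B); if β nullable, add FOLLOW(A).
FOLLOW(B) = {$, d}


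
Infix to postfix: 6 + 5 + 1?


Left to right (same or higher precedence on left)
Postfix: 6 5 + 1 +


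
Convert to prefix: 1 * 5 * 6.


left-to-right (same/higher precedence on left): tree is (* (* 1 5) 6)
Prefix: * * 1 5 6


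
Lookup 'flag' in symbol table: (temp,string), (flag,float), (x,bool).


Lookup 'flag' → type float


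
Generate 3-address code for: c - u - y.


Break into single-operator statements:
t1 = c - u
t2 = t1 - y


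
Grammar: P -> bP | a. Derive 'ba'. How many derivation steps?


Derivation: P => bP => ba
Steps: 2


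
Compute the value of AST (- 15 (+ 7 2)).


Evaluate inner: (+ 7 2) = 9
Evaluate root: (- 15 9) = 6
Result: 6


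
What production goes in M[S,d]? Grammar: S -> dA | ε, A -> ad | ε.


For [S, d]: 'd' ∈ FIRST(dA)
Entry: S -> dA


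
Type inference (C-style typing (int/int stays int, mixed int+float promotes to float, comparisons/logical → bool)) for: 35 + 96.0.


Operand types: int + float
Rule: mixed int/float promotes to float; int/int stays int
Result type: float


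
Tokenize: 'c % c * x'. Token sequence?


Scan left to right, longest-match per lexeme
Tokens: ID(c), OP(%), ID(c), OP(*), ID(x)


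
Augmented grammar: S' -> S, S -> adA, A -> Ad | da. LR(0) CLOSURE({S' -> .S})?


Start: S' -> .S
For each item with dot before a nonterminal B, add B -> .γ for every B-production
Closure: [S' -> .S, S -> .adA]


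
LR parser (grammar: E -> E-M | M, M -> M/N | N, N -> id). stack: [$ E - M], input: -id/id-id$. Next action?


handle 'E-M' on top; lookahead ∈ FOLLOW(E) = {-, $}
Action: reduce (E -> E-M)


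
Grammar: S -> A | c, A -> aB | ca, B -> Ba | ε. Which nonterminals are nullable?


A nonterminal is nullable iff some alternative derives ε (directly, or every symbol in it is nullable)
Nullable: {B}


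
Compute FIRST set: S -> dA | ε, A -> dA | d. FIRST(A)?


Per alternative of A: FIRST(dA) = {d}; FIRST(d) = {d}
FIRST(A) = {d}


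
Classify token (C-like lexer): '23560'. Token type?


Pattern: digits only
Type: INTEGER_LITERAL


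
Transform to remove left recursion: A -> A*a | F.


Left-recursive alternatives: A*a; non-recursive: F
Introduce A': A -> FA', A' -> *aA' | ε


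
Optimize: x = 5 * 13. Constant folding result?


5 * 13 = 65 at compile time
Optimized: x = 65


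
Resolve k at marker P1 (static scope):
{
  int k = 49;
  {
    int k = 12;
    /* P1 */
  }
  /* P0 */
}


k declared in the same block as P1
k = 12


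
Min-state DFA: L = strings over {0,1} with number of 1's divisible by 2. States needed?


Track (count of 1) mod 2: states 0..1, accept at 0
Minimal DFA: 2 states


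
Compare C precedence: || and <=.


'<=' is relational (level 7); '||' is logical OR (level 1)
Higher level binds tighter
'<=' has higher precedence than '||'


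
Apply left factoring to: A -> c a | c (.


Common prefix: 'c'
Factored: A -> c A', A' -> a | (


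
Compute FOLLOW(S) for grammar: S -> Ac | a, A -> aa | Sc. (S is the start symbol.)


$ ∈ FOLLOW(S). For each A -> αBβ: add FIRST(β)\{ε} to FOLLOW(B); if β nullable, add FOLLOW(A).
FOLLOW(S) = {$, c}


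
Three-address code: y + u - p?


Break into single-operator statements:
t1 = y + u
t2 = t1 - p


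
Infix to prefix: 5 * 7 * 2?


left-to-right (same/higher precedence on left): tree is (* (* 5 7) 2)
Prefix: * * 5 7 2


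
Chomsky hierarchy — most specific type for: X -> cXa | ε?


Single nonterminal LHS, but c^n a^n is not regular
Classification: Type 2 (Context-Free)


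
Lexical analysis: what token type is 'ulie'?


Pattern: letter/underscore followed by alphanumerics, not a keyword
Type: IDENTIFIER


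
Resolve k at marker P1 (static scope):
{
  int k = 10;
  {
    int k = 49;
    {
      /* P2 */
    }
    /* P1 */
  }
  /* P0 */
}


k declared in the same block as P1
k = 49


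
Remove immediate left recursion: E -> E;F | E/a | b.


Left-recursive alternatives: E;F, E/a; non-recursive: b
Introduce E': E -> bE', E' -> ;FE' | /aE' | ε


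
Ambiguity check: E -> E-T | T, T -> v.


precedence layered via separate nonterminal T: deterministic
Unambiguous


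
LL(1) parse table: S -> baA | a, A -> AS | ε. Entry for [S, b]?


For [S, b]: 'b' ∈ FIRST(baA)
Entry: S -> baA


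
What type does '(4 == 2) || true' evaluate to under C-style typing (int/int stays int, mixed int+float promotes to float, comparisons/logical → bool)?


Operand types: bool || bool
Rule: logical operators take bool operands and yield bool
Result type: bool


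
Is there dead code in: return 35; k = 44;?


statement follows a return and is unreachable
Dead: 'k = 44'


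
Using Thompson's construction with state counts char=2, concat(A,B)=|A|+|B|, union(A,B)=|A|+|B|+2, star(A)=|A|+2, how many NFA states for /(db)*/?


Syntax tree has 2 char leaf(s), 0 union(s), 1 star(s)
chars contribute 2×2 = 4; each union adds +2; each star adds +2
Total: 4 + 0 + 2 = 6 states


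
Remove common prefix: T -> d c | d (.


Common prefix: 'd'
Factored: T -> d T', T' -> c | (


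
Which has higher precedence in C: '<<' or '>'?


'<<' is shift (level 8); '>' is relational (level 7)
Higher level binds tighter
'<<' has higher precedence than '>'


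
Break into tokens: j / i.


Scan left to right, longest-match per lexeme
Tokens: ID(j), OP(/), ID(i)


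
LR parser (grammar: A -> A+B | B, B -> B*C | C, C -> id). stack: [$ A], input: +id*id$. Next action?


shift '+' to continue A -> A+B
Action: shift


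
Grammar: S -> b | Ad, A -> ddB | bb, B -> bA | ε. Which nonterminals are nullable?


A nonterminal is nullable iff some alternative derives ε (directly, or every symbol in it is nullable)
Nullable: {B}


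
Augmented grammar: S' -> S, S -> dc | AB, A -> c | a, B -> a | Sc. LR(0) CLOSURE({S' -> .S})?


Start: S' -> .S
For each item with dot before a nonterminal B, add B -> .γ for every B-production
Closure: [S' -> .S, S -> .dc, S -> .AB, A -> .c, A -> .a]


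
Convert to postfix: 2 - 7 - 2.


Left to right (same or higher precedence on left)
Postfix: 2 7 - 2 -


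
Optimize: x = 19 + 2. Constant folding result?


19 + 2 = 21 at compile time
Optimized: x = 21


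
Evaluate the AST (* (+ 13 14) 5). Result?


Evaluate inner: (+ 13 14) = 27
Evaluate root: (* 27 5) = 135
Result: 135


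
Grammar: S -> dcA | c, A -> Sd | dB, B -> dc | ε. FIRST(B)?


Per alternative of B: FIRST(dc) = {d}; FIRST(ε) = {ε}
FIRST(B) = {d, ε}


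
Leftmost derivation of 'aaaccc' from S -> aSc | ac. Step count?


Derivation: S => aSc => aaScc => aaaccc
Steps: 3


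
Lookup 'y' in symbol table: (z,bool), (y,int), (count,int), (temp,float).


Lookup 'y' → type int


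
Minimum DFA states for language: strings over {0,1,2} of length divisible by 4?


Track length mod 4: states 0..3, accept at 0
Minimal DFA: 4 states


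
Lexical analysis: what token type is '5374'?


Pattern: digits only
Type: INTEGER_LITERAL


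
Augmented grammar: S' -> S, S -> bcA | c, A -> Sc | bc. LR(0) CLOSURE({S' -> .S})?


Start: S' -> .S
For each item with dot before a nonterminal B, add B -> .γ for every B-production
Closure: [S' -> .S, S -> .bcA, S -> .c]


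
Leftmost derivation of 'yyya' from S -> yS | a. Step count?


Derivation: S => yS => yyS => yyyS => yyya
Steps: 4


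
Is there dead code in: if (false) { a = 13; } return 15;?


condition is constant false, so the whole block is unreachable
Dead: 'if (false) { a = 13; }'


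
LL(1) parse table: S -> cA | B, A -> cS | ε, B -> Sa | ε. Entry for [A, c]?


For [A, c]: 'c' ∈ FIRST(cS)
Entry: A -> cS


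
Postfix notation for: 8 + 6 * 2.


* has higher precedence, evaluate 6*2 first
Postfix: 8 6 2 * +


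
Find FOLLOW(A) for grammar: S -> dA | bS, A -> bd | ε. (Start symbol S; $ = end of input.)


$ ∈ FOLLOW(S). For each A -> αBβ: add FIRST(β)\{ε} to FOLLOW(B); if β nullable, add FOLLOW(A).
FOLLOW(A) = {$}


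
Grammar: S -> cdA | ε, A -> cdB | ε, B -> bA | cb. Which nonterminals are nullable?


A nonterminal is nullable iff some alternative derives ε (directly, or every symbol in it is nullable)
Nullable: {A, S}


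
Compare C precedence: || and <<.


'<<' is shift (level 8); '||' is logical OR (level 1)
Higher level binds tighter
'<<' has higher precedence than '||'


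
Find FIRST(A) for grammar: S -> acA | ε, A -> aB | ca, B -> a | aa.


Per alternative of A: FIRST(aB) = {a}; FIRST(ca) = {c}
FIRST(A) = {a, c}


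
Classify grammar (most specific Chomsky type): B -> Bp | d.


Left-linear: every RHS is a terminal or one nonterminal followed by a terminal
Classification: Type 3 (Regular)


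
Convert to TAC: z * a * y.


Break into single-operator statements:
t1 = z * a
t2 = t1 * y


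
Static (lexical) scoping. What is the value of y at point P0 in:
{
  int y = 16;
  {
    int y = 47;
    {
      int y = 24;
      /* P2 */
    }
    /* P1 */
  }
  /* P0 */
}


y declared in the same block as P0
y = 16


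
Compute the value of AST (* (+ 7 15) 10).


Evaluate inner: (+ 7 15) = 22
Evaluate root: (* 22 10) = 220
Result: 220


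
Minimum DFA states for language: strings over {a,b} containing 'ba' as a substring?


KMP-style automaton: 2 progress states + 1 absorbing accept = 3
Minimal DFA: 3 states


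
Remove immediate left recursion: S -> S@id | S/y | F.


Left-recursive alternatives: S@id, S/y; non-recursive: F
Introduce S': S -> FS', S' -> @idS' | /yS' | ε


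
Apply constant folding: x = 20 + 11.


20 + 11 = 31 at compile time
Optimized: x = 31


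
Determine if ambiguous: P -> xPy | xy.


balanced x^n…y^n: each string has a unique parse
Unambiguous


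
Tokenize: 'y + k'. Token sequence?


Scan left to right, longest-match per lexeme
Tokens: ID(y), OP(+), ID(k)


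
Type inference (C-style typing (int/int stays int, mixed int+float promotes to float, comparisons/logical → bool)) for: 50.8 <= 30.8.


Operand types: float <= float
Rule: comparison yields bool
Result type: bool


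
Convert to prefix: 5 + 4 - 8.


left-to-right (same/higher precedence on left): tree is (- (+ 5 4) 8)
Prefix: - + 5 4 8


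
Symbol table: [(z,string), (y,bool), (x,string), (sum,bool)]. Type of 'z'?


Lookup 'z' → type string


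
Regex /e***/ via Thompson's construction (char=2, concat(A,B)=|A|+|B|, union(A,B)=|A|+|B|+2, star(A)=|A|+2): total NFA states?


Syntax tree has 1 char leaf(s), 0 union(s), 3 star(s)
chars contribute 1×2 = 2; each union adds +2; each star adds +2
Total: 2 + 0 + 6 = 8 states


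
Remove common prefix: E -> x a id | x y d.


Common prefix: 'x'
Factored: E -> x E', E' -> a id | y d


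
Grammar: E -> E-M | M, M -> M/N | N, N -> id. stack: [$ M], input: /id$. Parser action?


shift '/' to continue M -> M/N
Action: shift


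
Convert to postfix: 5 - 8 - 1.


Left to right (same or higher precedence on left)
Postfix: 5 8 - 1 -


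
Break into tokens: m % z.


Scan left to right, longest-match per lexeme
Tokens: ID(m), OP(%), ID(z)


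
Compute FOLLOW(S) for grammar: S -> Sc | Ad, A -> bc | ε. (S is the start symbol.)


$ ∈ FOLLOW(S). For each A -> αBβ: add FIRST(β)\{ε} to FOLLOW(B); if β nullable, add FOLLOW(A).
FOLLOW(S) = {$, c}


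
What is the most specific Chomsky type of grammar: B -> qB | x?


Right-linear: every RHS is a terminal or a terminal followed by one nonterminal
Classification: Type 3 (Regular)


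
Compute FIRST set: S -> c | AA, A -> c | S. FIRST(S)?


Per alternative of S: FIRST(c) = {c}; FIRST(AA) = {c}
FIRST(S) = {c}


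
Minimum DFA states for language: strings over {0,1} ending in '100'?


Track the longest suffix of input matching a prefix of '100': 4 classes (prefixes of length 0..3)
Minimal DFA: 4 states


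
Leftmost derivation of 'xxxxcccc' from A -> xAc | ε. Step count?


Derivation: A => xAc => xxAcc => xxxAccc => xxxxAcccc => xxxxcccc
Steps: 5


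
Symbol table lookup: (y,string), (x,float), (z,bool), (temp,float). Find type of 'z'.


Lookup 'z' → type bool


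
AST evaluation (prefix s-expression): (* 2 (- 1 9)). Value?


Evaluate inner: (- 1 9) = -8
Evaluate root: (* 2 -8) = -16
Result: -16


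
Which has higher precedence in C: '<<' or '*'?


'*' is multiplicative (level 10); '<<' is shift (level 8)
Higher level binds tighter
'*' has higher precedence than '<<'


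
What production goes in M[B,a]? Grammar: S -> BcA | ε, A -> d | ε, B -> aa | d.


For [B, a]: 'a' ∈ FIRST(aa)
Entry: B -> aa


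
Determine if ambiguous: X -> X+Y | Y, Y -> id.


precedence layered via separate nonterminal Y: deterministic
Unambiguous


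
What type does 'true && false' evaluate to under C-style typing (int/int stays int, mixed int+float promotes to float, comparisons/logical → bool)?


Operand types: bool && bool
Rule: logical operators take bool operands and yield bool
Result type: bool


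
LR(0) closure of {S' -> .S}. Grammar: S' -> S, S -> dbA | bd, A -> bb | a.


Start: S' -> .S
For each item with dot before a nonterminal B, add B -> .γ for every B-production
Closure: [S' -> .S, S -> .dbA, S -> .bd]


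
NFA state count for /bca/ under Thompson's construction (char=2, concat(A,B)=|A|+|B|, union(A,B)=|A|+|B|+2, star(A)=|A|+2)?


Syntax tree has 3 char leaf(s), 0 union(s), 0 star(s)
chars contribute 3×2 = 6; each union adds +2; each star adds +2
Total: 6 + 0 + 0 = 6 states


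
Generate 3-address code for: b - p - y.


Break into single-operator statements:
t1 = b - p
t2 = t1 - y


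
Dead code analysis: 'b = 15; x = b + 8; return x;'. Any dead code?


b is read by x's definition; x is returned
No dead code


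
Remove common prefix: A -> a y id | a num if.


Common prefix: 'a'
Factored: A -> a A', A' -> y id | num if


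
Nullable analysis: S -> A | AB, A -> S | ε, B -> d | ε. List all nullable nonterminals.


A nonterminal is nullable iff some alternative derives ε (directly, or every symbol in it is nullable)
Nullable: {A, B, S}


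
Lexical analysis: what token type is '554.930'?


Pattern: digits with a decimal point
Type: FLOAT_LITERAL


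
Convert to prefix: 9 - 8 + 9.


left-to-right (same/higher precedence on left): tree is (+ (- 9 8) 9)
Prefix: + - 9 8 9


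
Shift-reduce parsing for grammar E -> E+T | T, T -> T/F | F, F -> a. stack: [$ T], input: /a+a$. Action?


shift '/' to continue T -> T/F
Action: shift


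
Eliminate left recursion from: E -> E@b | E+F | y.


Left-recursive alternatives: E@b, E+F; non-recursive: y
Introduce E': E -> yE', E' -> @bE' | +FE' | ε


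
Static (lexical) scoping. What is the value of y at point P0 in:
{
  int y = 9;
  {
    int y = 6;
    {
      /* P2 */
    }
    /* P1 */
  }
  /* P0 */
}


y declared in the same block as P0
y = 9


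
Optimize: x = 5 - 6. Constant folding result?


5 - 6 = -1 at compile time
Optimized: x = -1


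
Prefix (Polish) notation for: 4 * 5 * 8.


left-to-right (same/higher precedence on left): tree is (* (* 4 5) 8)
Prefix: * * 4 5 8


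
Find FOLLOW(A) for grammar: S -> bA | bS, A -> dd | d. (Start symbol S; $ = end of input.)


$ ∈ FOLLOW(S). For each A -> αBβ: add FIRST(β)\{ε} to FOLLOW(B); if β nullable, add FOLLOW(A).
FOLLOW(A) = {$}


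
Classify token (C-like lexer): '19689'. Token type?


Pattern: digits only
Type: INTEGER_LITERAL


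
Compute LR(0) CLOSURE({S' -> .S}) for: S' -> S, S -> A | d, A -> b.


Start: S' -> .S
For each item with dot before a nonterminal B, add B -> .γ for every B-production
Closure: [S' -> .S, S -> .A, S -> .d, A -> .b]


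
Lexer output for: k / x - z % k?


Scan left to right, longest-match per lexeme
Tokens: ID(k), OP(/), ID(x), OP(-), ID(z), OP(%), ID(k)


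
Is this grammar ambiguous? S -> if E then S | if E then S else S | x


dangling else: 'if E then if E then x else x' parses two ways
Ambiguous


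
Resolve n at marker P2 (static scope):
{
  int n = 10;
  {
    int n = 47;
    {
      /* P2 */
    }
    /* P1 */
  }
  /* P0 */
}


P2's block does not declare n; resolves to the enclosing declaration at depth 1
n = 47


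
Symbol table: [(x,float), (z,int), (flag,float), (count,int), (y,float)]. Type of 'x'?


Lookup 'x' → type float


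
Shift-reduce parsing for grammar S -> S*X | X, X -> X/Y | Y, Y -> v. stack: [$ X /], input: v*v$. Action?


no handle; shift 'v'
Action: shift


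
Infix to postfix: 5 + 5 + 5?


Left to right (same or higher precedence on left)
Postfix: 5 5 + 5 +


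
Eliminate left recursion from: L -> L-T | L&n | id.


Left-recursive alternatives: L-T, L&n; non-recursive: id
Introduce L': L -> idL', L' -> -TL' | &nL' | ε


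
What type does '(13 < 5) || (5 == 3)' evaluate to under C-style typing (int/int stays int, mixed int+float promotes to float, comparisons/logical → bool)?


Operand types: bool || bool
Rule: logical operators take bool operands and yield bool
Result type: bool


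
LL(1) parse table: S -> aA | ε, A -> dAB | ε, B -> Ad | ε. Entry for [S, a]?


For [S, a]: 'a' ∈ FIRST(aA)
Entry: S -> aA


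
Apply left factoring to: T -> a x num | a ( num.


Common prefix: 'a'
Factored: T -> a T', T' -> x num | ( num


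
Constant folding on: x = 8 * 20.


8 * 20 = 160 at compile time
Optimized: x = 160


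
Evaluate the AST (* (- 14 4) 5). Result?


Evaluate inner: (- 14 4) = 10
Evaluate root: (* 10 5) = 50
Result: 50


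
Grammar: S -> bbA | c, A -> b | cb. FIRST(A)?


Per alternative of A: FIRST(b) = {b}; FIRST(cb) = {c}
FIRST(A) = {b, c}


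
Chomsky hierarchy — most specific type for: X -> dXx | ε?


Single nonterminal LHS, but d^n x^n is not regular
Classification: Type 2 (Context-Free)


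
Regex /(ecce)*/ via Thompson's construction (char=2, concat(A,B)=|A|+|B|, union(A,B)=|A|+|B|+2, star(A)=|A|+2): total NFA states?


Syntax tree has 4 char leaf(s), 0 union(s), 1 star(s)
chars contribute 4×2 = 8; each union adds +2; each star adds +2
Total: 8 + 0 + 2 = 10 states


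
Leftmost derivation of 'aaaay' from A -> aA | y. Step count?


Derivation: A => aA => aaA => aaaA => aaaaA => aaaay
Steps: 5


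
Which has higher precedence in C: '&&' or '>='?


'>=' is relational (level 7); '&&' is logical AND (level 2)
Higher level binds tighter
'>=' has higher precedence than '&&'


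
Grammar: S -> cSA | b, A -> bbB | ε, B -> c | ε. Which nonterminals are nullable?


A nonterminal is nullable iff some alternative derives ε (directly, or every symbol in it is nullable)
Nullable: {A, B}


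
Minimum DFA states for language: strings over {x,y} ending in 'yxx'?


Track the longest suffix of input matching a prefix of 'yxx': 4 classes (prefixes of length 0..3)
Minimal DFA: 4 states


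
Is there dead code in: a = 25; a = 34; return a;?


first assignment to a is overwritten before any read
Dead: 'a = 25'


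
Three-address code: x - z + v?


Break into single-operator statements:
t1 = x - z
t2 = t1 + v


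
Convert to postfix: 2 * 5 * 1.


Left to right (same or higher precedence on left)
Postfix: 2 5 * 1 *


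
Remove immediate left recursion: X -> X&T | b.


Left-recursive alternatives: X&T; non-recursive: b
Introduce X': X -> bX', X' -> &TX' | ε


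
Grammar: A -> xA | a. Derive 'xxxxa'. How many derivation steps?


Derivation: A => xA => xxA => xxxA => xxxxA => xxxxa
Steps: 5


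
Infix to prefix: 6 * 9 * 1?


left-to-right (same/higher precedence on left): tree is (* (* 6 9) 1)
Prefix: * * 6 9 1


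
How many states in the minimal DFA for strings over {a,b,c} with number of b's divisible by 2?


Track (count of b) mod 2: states 0..1, accept at 0
Minimal DFA: 2 states


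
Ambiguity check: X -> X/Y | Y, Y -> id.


precedence layered via separate nonterminal Y: deterministic
Unambiguous


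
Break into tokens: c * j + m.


Scan left to right, longest-match per lexeme
Tokens: ID(c), OP(*), ID(j), OP(+), ID(m)


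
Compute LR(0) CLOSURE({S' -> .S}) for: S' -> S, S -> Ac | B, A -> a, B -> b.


Start: S' -> .S
For each item with dot before a nonterminal B, add B -> .γ for every B-production
Closure: [S' -> .S, S -> .Ac, S -> .B, A -> .a, B -> .b]


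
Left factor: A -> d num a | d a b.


Common prefix: 'd'
Factored: A -> d A', A' -> num a | a b


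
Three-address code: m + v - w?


Break into single-operator statements:
t1 = m + v
t2 = t1 - w


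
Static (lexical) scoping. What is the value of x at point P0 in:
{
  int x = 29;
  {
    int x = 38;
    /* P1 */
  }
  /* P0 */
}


x declared in the same block as P0
x = 29


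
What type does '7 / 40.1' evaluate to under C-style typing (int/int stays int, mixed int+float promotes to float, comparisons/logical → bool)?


Operand types: int / float
Rule: mixed int/float promotes to float; int/int stays int
Result type: float


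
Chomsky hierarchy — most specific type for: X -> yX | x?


Right-linear: every RHS is a terminal or a terminal followed by one nonterminal
Classification: Type 3 (Regular)


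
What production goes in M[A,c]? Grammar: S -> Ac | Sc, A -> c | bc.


For [A, c]: 'c' ∈ FIRST(c)
Entry: A -> c


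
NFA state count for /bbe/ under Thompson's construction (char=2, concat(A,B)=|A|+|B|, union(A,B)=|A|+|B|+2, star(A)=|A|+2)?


Syntax tree has 3 char leaf(s), 0 union(s), 0 star(s)
chars contribute 3×2 = 6; each union adds +2; each star adds +2
Total: 6 + 0 + 0 = 6 states


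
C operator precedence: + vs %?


'%' is multiplicative (level 10); '+' is additive (level 9)
Higher level binds tighter
'%' has higher precedence than '+'


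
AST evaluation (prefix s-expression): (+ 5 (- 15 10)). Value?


Evaluate inner: (- 15 10) = 5
Evaluate root: (+ 5 5) = 10
Result: 10


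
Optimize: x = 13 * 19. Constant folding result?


13 * 19 = 247 at compile time
Optimized: x = 247


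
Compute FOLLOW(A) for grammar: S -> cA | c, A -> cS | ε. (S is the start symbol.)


$ ∈ FOLLOW(S). For each A -> αBβ: add FIRST(β)\{ε} to FOLLOW(B); if β nullable, add FOLLOW(A).
FOLLOW(A) = {$}


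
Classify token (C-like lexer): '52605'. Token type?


Pattern: digits only
Type: INTEGER_LITERAL


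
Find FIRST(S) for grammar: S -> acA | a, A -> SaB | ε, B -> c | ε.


Per alternative of S: FIRST(acA) = {a}; FIRST(a) = {a}
FIRST(S) = {a}


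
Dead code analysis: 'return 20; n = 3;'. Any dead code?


statement follows a return and is unreachable
Dead: 'n = 3'


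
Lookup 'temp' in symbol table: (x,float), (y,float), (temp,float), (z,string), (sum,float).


Lookup 'temp' → type float


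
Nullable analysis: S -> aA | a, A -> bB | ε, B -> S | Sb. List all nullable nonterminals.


A nonterminal is nullable iff some alternative derives ε (directly, or every symbol in it is nullable)
Nullable: {A}


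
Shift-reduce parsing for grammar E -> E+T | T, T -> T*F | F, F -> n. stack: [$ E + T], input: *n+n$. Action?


'*' can extend T; shift to build T -> T*F
Action: shift


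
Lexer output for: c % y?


Scan left to right, longest-match per lexeme
Tokens: ID(c), OP(%), ID(y)


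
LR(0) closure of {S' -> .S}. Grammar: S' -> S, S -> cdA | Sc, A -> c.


Start: S' -> .S
For each item with dot before a nonterminal B, add B -> .γ for every B-production
Closure: [S' -> .S, S -> .cdA, S -> .Sc]


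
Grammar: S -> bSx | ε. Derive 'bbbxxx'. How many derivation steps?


Derivation: S => bSx => bbSxx => bbbSxxx => bbbxxx
Steps: 4


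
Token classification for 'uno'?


Pattern: letter/underscore followed by alphanumerics, not a keyword
Type: IDENTIFIER


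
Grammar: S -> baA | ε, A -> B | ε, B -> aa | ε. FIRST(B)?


Per alternative of B: FIRST(aa) = {a}; FIRST(ε) = {ε}
FIRST(B) = {a, ε}


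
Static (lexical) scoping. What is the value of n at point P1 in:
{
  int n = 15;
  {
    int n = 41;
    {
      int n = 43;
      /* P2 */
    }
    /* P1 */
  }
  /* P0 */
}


n declared in the same block as P1
n = 41


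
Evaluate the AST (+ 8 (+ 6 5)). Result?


Evaluate inner: (+ 6 5) = 11
Evaluate root: (+ 8 11) = 19
Result: 19


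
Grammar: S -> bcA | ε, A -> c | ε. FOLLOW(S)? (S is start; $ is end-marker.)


$ ∈ FOLLOW(S). For each A -> αBβ: add FIRST(β)\{ε} to FOLLOW(B); if β nullable, add FOLLOW(A).
FOLLOW(S) = {$}


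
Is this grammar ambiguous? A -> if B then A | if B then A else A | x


dangling else: 'if B then if B then x else x' parses two ways
Ambiguous


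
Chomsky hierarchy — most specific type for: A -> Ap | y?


Left-linear: every RHS is a terminal or one nonterminal followed by a terminal
Classification: Type 3 (Regular)
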